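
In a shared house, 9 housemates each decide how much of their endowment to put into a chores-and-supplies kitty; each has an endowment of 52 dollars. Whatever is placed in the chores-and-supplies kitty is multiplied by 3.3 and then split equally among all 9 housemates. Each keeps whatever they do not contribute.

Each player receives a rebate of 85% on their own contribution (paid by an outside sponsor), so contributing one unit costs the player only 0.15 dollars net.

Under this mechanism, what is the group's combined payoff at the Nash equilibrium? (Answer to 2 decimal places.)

1942.20 dollars

The effective private return per unit is now (3.3/9) / 0.15 = 2.4444 > 1, so every player's dominant strategy flips to full contribution.
At the Nash equilibrium everyone contributes 52. Group total payoff = 9 × (52 × 0.85 + 3.3 × 52) = 1942.20.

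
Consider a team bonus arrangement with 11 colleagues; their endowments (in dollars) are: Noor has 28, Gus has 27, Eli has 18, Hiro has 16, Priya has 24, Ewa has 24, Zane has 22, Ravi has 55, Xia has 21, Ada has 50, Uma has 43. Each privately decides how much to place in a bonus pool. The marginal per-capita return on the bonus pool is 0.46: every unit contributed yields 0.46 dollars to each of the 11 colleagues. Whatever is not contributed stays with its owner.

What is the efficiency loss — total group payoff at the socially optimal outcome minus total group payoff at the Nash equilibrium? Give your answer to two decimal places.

1331.68 dollars

The private return per contributed unit is 0.46 < 1 for everyone, so the Nash equilibrium is zero contribution and the group total is Σ E_j = 28 + 27 + 18 + 16 + 24 + 24 + 22 + 55 + 21 + 50 + 43 = 328.
Each contributed unit returns 5.060 to the group, so the social optimum is full contribution by everyone: group total = 5.060 × 328 = 1659.68.
Efficiency loss = (5.060 − 1) × 328 = 1331.68.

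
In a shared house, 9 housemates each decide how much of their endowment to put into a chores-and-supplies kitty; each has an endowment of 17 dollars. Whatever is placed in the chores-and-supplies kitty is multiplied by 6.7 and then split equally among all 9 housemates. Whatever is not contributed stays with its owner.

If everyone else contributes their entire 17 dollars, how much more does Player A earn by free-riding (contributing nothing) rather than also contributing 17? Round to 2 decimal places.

4.34 dollars

Switching from a contribution of 17 to 0 lets Player A keep an extra 17 dollars, but lowers the chores-and-supplies kitty by 17, which costs Player A their own share of that drop: 6.7/9 × 17 = 12.66.
Net gain = 17 − 12.66 = 4.34. The private return per contributed unit (0.7444) is below 1, so free-riding is indeed the best response regardless of what the others do.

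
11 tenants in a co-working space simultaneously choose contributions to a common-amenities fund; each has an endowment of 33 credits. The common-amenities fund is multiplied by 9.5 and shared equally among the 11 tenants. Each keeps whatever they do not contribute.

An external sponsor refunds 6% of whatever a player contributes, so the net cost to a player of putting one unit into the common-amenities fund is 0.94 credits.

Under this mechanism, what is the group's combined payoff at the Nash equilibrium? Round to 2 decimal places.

Even with the mechanism, each unit contributed returns only (9.5/11) / 0.94 = 0.9188 per unit of net cost, so contributing nothing is still dominant.
At the Nash equilibrium no one contributes; group total payoff = 11 × 33 = 363.

363.00 credits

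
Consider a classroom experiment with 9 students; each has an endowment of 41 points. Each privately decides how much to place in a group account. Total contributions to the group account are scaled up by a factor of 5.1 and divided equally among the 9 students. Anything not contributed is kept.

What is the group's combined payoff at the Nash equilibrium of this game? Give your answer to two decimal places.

Each contributed unit returns 5.1/9 = 0.5667 to its contributor — below 1 — so contributing 0 is dominant for every player. At the Nash equilibrium everyone keeps their 41, and the group total is 9 × 41 = 369.

369.00 points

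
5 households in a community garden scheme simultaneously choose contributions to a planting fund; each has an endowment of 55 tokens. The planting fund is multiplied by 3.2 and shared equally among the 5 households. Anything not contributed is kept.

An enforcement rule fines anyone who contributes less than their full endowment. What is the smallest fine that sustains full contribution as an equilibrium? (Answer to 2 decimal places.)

Given the others contribute fully, the best deviation is to contribute 0 (any partial contribution still incurs the fine and gives up units whose private return 0.6400 is below 1).
Deviating from 55 to 0 saves 55 tokens but forfeits the deviator's share of the drop in the planting fund: 3.2/5 × 55 = 35.20.
So the deviation gain is 55 − 35.20 = 19.80, and the fine must be at least 19.80 tokens to wipe it out.

19.80 tokens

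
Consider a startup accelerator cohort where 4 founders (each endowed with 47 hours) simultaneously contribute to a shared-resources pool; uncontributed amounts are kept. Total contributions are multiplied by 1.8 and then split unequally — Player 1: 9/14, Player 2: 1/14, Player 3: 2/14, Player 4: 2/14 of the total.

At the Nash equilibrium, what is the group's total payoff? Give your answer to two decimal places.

Player j's private return per contributed unit is 1.8 × (j's share). Contributing is weakly dominant for j when that share is at least 1/1.8 = 0.5556, and contributing 0 is dominant otherwise.
Only Player 1 (9/14) clears that bar, contributing 47; the remaining 3 contribute 0. Total contributed: 47.
The shared-resources pool pays out 1.8 × 47 = 84.60 in total (split across the unequal shares, but the aggregate is all that matters for the group sum).
The 3 free-riders keep 47 each, adding 141. Group total = 141 + 84.60 = 225.60.

225.60 hours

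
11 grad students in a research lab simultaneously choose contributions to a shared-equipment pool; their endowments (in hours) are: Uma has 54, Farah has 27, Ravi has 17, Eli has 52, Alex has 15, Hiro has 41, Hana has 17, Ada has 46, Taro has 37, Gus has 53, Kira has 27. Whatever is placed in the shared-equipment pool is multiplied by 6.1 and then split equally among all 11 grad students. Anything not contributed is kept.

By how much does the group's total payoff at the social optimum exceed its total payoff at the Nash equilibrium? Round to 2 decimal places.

The private return per contributed unit is 6.1/11 = 0.5545 < 1 for every player regardless of endowment, so the Nash equilibrium is zero contribution and the group total is Σ E_j = 54 + 27 + 17 + 52 + 15 + 41 + 17 + 46 + 37 + 53 + 27 = 386.
Each contributed unit returns 6.100 to the group, so the social optimum is full contribution by everyone: group total = 6.100 × 386 = 2354.60.
Efficiency loss = (6.100 − 1) × 386 = 1968.60.

1968.60 hours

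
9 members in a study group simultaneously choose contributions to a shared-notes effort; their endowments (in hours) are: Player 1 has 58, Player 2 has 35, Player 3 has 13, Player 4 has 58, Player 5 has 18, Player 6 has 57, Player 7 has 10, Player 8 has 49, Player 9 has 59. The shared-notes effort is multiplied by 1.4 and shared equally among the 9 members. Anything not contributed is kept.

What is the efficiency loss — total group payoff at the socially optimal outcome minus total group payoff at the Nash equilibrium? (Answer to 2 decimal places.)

142.80 hours

The private return per contributed unit is 1.4/9 = 0.1556 < 1 for every player regardless of endowment, so the Nash equilibrium is zero contribution and the group total is Σ E_j = 58 + 35 + 13 + 58 + 18 + 57 + 10 + 49 + 59 = 357.
Each contributed unit returns 1.400 to the group, so the social optimum is full contribution by everyone: group total = 1.400 × 357 = 499.80.
Efficiency loss = (1.400 − 1) × 357 = 142.80.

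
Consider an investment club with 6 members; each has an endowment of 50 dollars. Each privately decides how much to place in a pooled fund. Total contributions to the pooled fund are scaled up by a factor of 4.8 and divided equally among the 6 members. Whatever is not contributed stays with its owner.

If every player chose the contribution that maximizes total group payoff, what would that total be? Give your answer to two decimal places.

1440.00 dollars

Each contributed unit returns 4.800 to the group as a whole (0.8000 to each of 6 players), which exceeds 1, so the social optimum is full contribution: group total = 4.800 × 300 = 1440.00.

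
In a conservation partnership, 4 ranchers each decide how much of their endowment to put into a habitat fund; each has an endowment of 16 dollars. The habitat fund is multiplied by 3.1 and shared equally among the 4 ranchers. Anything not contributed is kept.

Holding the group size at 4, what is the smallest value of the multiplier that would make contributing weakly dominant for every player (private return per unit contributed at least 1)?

A contributed unit returns (multiplier)/4 to its contributor.
This reaches 1 exactly when the multiplier is 4.

4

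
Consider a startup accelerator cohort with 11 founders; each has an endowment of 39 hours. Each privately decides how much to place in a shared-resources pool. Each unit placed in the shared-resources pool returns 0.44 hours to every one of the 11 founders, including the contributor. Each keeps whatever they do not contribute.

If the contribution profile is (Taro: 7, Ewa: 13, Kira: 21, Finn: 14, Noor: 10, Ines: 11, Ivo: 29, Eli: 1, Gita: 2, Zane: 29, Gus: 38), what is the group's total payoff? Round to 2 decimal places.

Total contributed: 7 + 13 + 21 + 14 + 10 + 11 + 29 + 1 + 2 + 29 + 38 = 175; total kept: 11 × 39 − 175 = 254.
The shared-resources pool pays out 0.44 × 11 × 175 = 847.00 in aggregate.
Group total = 254 + 847.00 = 1101.00.

1101.00 hours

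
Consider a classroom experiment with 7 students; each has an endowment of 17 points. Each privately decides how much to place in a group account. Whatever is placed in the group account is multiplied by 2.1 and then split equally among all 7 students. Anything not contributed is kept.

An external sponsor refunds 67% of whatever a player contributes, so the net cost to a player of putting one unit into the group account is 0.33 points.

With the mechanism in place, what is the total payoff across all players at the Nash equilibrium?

119.00 points

The effective private return is (2.1/7) / 0.33 = 0.9091, which is still under 1, so the mechanism doesn't change anyone's dominant strategy: zero contribution.
Everyone keeps their endowment and the group total is 7 × 17 = 119.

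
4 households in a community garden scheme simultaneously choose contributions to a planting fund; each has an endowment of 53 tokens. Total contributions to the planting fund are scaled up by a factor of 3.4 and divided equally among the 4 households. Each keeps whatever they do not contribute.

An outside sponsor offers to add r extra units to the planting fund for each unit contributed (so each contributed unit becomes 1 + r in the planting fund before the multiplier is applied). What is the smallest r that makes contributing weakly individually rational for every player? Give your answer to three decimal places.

0.176

With matching at rate r, one contributed unit becomes (1 + r) in the planting fund and returns 3.4 × (1 + r) / 4 to the contributor.
Setting this equal to 1: 1 + r = 4/3.4 = 1.1765.
So the minimum matching rate is r = 1.1765 − 1 = 0.176.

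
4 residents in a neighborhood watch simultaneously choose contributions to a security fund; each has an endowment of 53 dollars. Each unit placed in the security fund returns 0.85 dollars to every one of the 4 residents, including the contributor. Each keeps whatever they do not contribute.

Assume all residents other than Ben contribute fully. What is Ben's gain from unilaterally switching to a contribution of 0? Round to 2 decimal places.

Switching from a contribution of 53 to 0 lets Ben keep an extra 53 dollars, but lowers the security fund by 53, which costs Ben their own share of that drop: 0.85 × 53 = 45.05.
Net gain = 53 − 45.05 = 7.95. The private return per contributed unit (0.85) is below 1, so free-riding is indeed the best response regardless of what the others do.

7.95 dollars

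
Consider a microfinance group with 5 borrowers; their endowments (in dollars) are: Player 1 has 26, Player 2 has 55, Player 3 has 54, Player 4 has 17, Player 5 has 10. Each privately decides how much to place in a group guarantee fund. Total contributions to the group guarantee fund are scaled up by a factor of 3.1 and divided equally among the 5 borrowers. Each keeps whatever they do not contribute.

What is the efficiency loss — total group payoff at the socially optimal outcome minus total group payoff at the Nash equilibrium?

The private return per contributed unit is 3.1/5 = 0.6200 < 1 for every player regardless of endowment, so the Nash equilibrium is zero contribution and the group total is Σ E_j = 26 + 55 + 54 + 17 + 10 = 162.
Each contributed unit returns 3.100 to the group, so the social optimum is full contribution by everyone: group total = 3.100 × 162 = 502.20.
Efficiency loss = (3.100 − 1) × 162 = 340.20.

340.20 dollars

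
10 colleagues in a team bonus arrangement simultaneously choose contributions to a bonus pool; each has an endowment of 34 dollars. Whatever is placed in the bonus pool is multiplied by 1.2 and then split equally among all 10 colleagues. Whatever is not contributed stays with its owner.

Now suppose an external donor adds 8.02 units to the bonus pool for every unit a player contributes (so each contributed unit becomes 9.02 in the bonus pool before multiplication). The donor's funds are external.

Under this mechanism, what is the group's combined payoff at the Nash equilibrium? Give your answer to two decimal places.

Under the mechanism each unit contributed yields 1.2 × 9.02 / 10 = 1.0824 back to its contributor per unit of net cost, which exceeds 1, making full contribution the dominant choice for everyone.
So the Nash equilibrium is full contribution by all 10; the group earns 1.2 × 9.02 × 340 = 3680.16.

3680.16 dollars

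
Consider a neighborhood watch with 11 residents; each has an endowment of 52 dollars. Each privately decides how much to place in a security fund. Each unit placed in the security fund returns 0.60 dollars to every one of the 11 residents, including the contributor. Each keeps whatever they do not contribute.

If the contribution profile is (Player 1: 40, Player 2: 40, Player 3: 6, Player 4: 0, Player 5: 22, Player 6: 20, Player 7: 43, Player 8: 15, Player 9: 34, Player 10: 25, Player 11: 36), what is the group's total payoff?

Total contributed: 40 + 40 + 6 + 0 + 22 + 20 + 43 + 15 + 34 + 25 + 36 = 281; total kept: 11 × 52 − 281 = 291.
The security fund pays out 0.60 × 11 × 281 = 1854.60 in aggregate.
Group total = 291 + 1854.60 = 2145.60.

2145.60 dollars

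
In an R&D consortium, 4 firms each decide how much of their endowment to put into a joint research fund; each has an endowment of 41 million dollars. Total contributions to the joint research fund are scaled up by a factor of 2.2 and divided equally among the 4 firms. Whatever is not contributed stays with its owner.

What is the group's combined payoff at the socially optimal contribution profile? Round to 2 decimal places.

Each contributed unit returns 2.200 to the group as a whole (0.5500 to each of 4 players), which exceeds 1, so the social optimum is full contribution: group total = 2.200 × 164 = 360.80.

360.80 million dollars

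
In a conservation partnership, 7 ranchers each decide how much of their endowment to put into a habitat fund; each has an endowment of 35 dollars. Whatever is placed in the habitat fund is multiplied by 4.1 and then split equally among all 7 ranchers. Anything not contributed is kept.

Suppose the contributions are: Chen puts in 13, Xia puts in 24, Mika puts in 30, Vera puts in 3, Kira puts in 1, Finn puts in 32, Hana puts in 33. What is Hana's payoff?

Total contributed: 13 + 24 + 30 + 3 + 1 + 32 + 33 = 136.
Each receives 4.1 × 136 / 7 = 79.66 from the habitat fund.
Hana keeps 35 − 33 = 2, so Hana's payoff is 2 + 79.66 = 81.66.

81.66 dollars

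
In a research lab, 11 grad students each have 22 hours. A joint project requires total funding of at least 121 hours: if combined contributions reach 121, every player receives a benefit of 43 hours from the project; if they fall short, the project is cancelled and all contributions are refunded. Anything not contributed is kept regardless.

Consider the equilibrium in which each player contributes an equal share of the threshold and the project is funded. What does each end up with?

54 hours

Equal share of the threshold: 121/11 = 11.
At this profile no one gains by cutting their contribution: any cut drops the total below 121, the project is cancelled, contributions are refunded, and the deviator ends with 22, which is less than 22 − 11 + 43 = 54. Contributing more than 11 just wastes the excess. So contributing exactly 11 is a best response.
Each player's payoff: 22 − 11 + 43 = 54.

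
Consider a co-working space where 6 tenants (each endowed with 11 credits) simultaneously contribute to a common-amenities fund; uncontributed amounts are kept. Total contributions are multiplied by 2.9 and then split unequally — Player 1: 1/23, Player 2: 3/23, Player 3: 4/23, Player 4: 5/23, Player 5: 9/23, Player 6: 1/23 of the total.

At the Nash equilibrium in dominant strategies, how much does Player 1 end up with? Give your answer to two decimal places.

Each unit j contributes comes back to j as 2.9 × (j's share), so j prefers to contribute only if that share exceeds 1/2.9 = 0.3448; otherwise keeping the unit dominates.
Player 5 alone (share 9/23) is above the threshold, contributing 11; the remaining 5 contribute 0. Total contributed: 11.
Player 1 keeps 11 and receives 2.9 × 11 × 1/23 = 1.39 from the common-amenities fund, for a payoff of 12.39.

12.39 credits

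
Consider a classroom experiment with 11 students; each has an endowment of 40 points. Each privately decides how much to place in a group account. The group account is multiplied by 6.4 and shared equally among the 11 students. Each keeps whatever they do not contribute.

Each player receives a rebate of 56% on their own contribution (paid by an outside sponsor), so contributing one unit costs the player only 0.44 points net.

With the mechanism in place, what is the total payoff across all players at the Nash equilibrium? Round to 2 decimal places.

3062.40 points

The effective private return per unit is now (6.4/11) / 0.44 = 1.3223 > 1, so every player's dominant strategy flips to full contribution.
At the Nash equilibrium everyone contributes 40. Group total payoff = 11 × (40 × 0.56 + 6.4 × 40) = 3062.40.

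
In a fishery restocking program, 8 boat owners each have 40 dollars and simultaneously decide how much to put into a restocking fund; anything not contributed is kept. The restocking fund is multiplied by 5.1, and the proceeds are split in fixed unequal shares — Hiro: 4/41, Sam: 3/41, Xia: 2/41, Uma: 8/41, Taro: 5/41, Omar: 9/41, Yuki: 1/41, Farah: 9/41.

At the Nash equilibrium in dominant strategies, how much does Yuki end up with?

Each unit j contributes comes back to j as 5.1 × (j's share), so j prefers to contribute only if that share exceeds 1/5.1 = 0.1961; otherwise keeping the unit dominates.
Omar and Farah are above the threshold, contributing 40 each; the remaining 6 contribute 0. Total contributed: 80.
Yuki keeps 40 and receives 5.1 × 80 × 1/41 = 9.95 from the restocking fund, for a payoff of 49.95.

49.95 dollars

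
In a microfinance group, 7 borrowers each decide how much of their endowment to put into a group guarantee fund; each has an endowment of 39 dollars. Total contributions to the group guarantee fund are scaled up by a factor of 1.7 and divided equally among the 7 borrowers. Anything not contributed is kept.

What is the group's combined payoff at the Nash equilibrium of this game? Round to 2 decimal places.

Each contributed unit returns 1.7/7 = 0.2429 to its contributor — below 1 — so contributing 0 is dominant for every player. At the Nash equilibrium everyone keeps their 39, and the group total is 7 × 39 = 273.

273.00 dollars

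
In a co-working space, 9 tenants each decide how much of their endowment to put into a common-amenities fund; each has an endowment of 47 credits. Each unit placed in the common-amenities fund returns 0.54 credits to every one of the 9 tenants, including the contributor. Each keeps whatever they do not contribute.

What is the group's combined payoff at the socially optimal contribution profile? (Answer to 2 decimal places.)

2055.78 credits

Each contributed unit returns 4.860 to the group as a whole (0.54 to each of 9 players), which exceeds 1, so the social optimum is full contribution: group total = 4.860 × 423 = 2055.78.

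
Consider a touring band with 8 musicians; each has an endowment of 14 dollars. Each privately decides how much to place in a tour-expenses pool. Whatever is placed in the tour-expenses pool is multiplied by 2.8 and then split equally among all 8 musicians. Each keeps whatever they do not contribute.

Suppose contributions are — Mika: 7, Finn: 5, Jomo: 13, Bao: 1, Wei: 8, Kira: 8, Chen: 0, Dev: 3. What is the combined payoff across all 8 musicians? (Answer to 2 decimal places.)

Total contributed: 7 + 5 + 13 + 1 + 8 + 8 + 0 + 3 = 45; total kept: 8 × 14 − 45 = 67.
The tour-expenses pool pays out 2.8 × 45 = 126.00 in aggregate.
Group total = 67 + 126.00 = 193.00.

193.00 dollars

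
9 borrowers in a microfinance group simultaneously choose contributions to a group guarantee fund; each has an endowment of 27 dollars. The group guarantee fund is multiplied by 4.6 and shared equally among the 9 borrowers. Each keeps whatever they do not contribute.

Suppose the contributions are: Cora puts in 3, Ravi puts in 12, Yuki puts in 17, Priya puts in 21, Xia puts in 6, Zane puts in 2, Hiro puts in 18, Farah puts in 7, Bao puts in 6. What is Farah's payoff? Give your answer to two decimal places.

67.02 dollars

Total contributed: 3 + 12 + 17 + 21 + 6 + 2 + 18 + 7 + 6 = 92.
Each receives 4.6 × 92 / 9 = 47.02 from the group guarantee fund.
Farah keeps 27 − 7 = 20, so Farah's payoff is 20 + 47.02 = 67.02.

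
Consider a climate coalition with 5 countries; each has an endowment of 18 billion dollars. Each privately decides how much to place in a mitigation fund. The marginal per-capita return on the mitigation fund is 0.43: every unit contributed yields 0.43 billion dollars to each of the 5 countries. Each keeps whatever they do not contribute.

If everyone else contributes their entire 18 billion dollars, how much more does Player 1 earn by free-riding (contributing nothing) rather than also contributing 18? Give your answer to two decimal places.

Switching from a contribution of 18 to 0 lets Player 1 keep an extra 18 billion dollars, but lowers the mitigation fund by 18, which costs Player 1 their own share of that drop: 0.43 × 18 = 7.74.
Net gain = 18 − 7.74 = 10.26. The private return per contributed unit (0.43) is below 1, so free-riding is indeed the best response regardless of what the others do.

10.26 billion dollars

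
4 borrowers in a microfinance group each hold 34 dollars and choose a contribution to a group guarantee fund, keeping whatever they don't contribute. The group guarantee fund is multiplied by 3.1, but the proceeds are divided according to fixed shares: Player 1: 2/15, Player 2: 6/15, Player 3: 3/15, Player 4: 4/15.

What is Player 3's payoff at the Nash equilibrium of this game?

55.08 dollars

Each unit j contributes comes back to j as 3.1 × (j's share), so j prefers to contribute only if that share exceeds 1/3.1 = 0.3226; otherwise keeping the unit dominates.
Player 2 alone (share 6/15) is above the threshold, contributing 34; the remaining 3 contribute 0. Total contributed: 34.
Player 3 keeps 34 and receives 3.1 × 34 × 3/15 = 21.08 from the group guarantee fund, for a payoff of 55.08.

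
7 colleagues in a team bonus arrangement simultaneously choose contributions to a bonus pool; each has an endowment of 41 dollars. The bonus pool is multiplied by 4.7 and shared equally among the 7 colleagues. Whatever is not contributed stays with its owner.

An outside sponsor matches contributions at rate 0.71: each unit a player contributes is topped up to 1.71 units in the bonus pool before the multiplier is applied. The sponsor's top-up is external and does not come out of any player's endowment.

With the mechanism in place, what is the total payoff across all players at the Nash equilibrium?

Under the mechanism each unit contributed yields 4.7 × 1.71 / 7 = 1.1481 back to its contributor per unit of net cost, which exceeds 1, making full contribution the dominant choice for everyone.
So the Nash equilibrium is full contribution by all 7; the group earns 4.7 × 1.71 × 287 = 2306.62.

2306.62 dollars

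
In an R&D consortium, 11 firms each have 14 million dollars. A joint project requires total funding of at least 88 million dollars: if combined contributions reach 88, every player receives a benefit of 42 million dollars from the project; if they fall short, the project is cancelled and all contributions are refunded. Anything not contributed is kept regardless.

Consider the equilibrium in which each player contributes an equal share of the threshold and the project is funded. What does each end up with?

48 million dollars

Equal share of the threshold: 88/11 = 8.
At this profile no one gains by cutting their contribution: any cut drops the total below 88, the project is cancelled, contributions are refunded, and the deviator ends with 14, which is less than 14 − 8 + 42 = 48. Contributing more than 8 just wastes the excess. So contributing exactly 8 is a best response.
Each player's payoff: 14 − 8 + 42 = 48.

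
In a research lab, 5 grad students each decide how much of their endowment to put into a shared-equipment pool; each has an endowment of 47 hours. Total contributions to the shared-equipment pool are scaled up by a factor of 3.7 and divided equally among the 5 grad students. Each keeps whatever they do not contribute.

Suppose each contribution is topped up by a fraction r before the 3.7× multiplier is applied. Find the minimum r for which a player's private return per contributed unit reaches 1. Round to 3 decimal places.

With matching at rate r, one contributed unit becomes (1 + r) in the shared-equipment pool and returns 3.7 × (1 + r) / 5 to the contributor.
Setting this equal to 1: 1 + r = 5/3.7 = 1.3514.
So the minimum matching rate is r = 1.3514 − 1 = 0.351.

0.351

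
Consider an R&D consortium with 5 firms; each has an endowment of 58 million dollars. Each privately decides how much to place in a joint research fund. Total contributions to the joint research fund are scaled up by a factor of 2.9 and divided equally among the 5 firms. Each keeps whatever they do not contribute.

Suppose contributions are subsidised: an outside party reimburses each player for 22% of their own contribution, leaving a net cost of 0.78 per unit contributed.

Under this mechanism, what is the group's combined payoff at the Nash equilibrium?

290.00 million dollars

Even with the mechanism, each unit contributed returns only (2.9/5) / 0.78 = 0.7436 per unit of net cost, so contributing nothing is still dominant.
At the Nash equilibrium no one contributes; group total payoff = 5 × 58 = 290.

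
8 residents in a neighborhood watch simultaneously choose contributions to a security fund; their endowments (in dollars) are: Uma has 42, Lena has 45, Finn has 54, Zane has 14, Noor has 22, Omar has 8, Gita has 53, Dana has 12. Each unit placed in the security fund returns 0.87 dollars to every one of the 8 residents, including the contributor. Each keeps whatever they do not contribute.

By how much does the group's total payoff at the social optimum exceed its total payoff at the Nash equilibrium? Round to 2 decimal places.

1490.00 dollars

The private return per contributed unit is 0.87 < 1 for everyone, so the Nash equilibrium is zero contribution and the group total is Σ E_j = 42 + 45 + 54 + 14 + 22 + 8 + 53 + 12 = 250.
Each contributed unit returns 6.960 to the group, so the social optimum is full contribution by everyone: group total = 6.960 × 250 = 1740.00.
Efficiency loss = (6.960 − 1) × 250 = 1490.00.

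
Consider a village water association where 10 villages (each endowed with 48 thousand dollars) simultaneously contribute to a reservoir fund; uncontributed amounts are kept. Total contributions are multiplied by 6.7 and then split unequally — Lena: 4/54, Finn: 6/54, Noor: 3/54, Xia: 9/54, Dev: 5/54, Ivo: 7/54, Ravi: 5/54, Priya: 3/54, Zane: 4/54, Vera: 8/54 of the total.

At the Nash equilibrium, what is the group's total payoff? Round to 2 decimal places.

753.60 thousand dollars

Player j's private return per contributed unit is 6.7 × (j's share). Contributing is weakly dominant for j when that share is at least 1/6.7 = 0.1493, and contributing 0 is dominant otherwise.
Xia alone (share 9/54) is above the threshold, contributing 48; the remaining 9 contribute 0. Total contributed: 48.
The reservoir fund pays out 6.7 × 48 = 321.60 in total (split across the unequal shares, but the aggregate is all that matters for the group sum).
The 9 free-riders keep 48 each, adding 432. Group total = 432 + 321.60 = 753.60.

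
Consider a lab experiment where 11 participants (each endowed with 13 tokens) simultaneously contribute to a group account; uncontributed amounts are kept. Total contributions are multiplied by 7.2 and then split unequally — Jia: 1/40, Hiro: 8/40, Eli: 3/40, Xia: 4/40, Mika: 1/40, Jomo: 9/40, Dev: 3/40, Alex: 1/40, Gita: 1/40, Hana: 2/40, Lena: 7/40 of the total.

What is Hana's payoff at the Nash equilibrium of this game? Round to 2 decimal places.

Player j's private return per contributed unit is 7.2 × (j's share). Contributing is weakly dominant for j when that share is at least 1/7.2 = 0.1389, and contributing 0 is dominant otherwise.
Hiro, Jomo and Lena clear that bar, contributing 13 each; the remaining 8 contribute 0. Total contributed: 39.
Hana keeps 13 and receives 7.2 × 39 × 2/40 = 14.04 from the group account, for a payoff of 27.04.

27.04 tokens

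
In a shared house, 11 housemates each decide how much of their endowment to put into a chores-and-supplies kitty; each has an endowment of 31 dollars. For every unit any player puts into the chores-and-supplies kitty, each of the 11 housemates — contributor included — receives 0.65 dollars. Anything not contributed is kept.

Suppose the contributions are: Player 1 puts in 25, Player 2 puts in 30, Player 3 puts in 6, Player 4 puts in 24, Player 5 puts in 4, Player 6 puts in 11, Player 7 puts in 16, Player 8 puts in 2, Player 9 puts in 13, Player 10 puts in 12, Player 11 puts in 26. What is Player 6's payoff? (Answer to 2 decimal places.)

129.85 dollars

Total contributed: 25 + 30 + 6 + 24 + 4 + 11 + 16 + 2 + 13 + 12 + 26 = 169.
Each receives 0.65 × 169 = 109.85 from the chores-and-supplies kitty.
Player 6 keeps 31 − 11 = 20, so Player 6's payoff is 20 + 109.85 = 129.85.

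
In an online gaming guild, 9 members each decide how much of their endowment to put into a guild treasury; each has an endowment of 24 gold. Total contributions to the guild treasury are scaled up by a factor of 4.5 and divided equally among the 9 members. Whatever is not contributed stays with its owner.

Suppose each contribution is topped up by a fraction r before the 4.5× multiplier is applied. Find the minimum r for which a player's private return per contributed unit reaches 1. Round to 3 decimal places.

1.000

With matching at rate r, one contributed unit becomes (1 + r) in the guild treasury and returns 4.5 × (1 + r) / 9 to the contributor.
Setting this equal to 1: 1 + r = 9/4.5 = 2.0000.
So the minimum matching rate is r = 2.0000 − 1 = 1.000.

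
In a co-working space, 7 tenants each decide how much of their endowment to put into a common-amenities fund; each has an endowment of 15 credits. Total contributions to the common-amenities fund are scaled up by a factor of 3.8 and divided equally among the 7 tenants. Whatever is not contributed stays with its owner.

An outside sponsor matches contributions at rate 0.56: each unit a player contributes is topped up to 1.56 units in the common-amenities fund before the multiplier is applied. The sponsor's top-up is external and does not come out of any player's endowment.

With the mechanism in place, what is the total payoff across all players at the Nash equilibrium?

105.00 credits

With the mechanism, a contributed unit returns 3.8 × 1.56 / 7 = 0.8469 per unit of net cost — still below 1 — so contributing 0 remains dominant for every player.
Everyone keeps their endowment and the group total is 7 × 15 = 105.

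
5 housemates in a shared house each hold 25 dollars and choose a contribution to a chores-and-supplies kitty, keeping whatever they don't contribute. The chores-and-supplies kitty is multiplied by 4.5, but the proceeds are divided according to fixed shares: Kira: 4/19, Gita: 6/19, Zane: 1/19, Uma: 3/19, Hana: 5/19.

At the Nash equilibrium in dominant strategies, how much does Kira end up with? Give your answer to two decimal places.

72.37 dollars

A player with share s gets back 4.5·s per unit contributed, so full contribution is dominant for anyone with s > 1/4.5 = 0.2222 and zero contribution is dominant for anyone below.
The shares above 0.2222 belong to Gita and Hana, contributing 25 each; the remaining 3 contribute 0. Total contributed: 50.
Kira keeps 25 and receives 4.5 × 50 × 4/19 = 47.37 from the chores-and-supplies kitty, for a payoff of 72.37.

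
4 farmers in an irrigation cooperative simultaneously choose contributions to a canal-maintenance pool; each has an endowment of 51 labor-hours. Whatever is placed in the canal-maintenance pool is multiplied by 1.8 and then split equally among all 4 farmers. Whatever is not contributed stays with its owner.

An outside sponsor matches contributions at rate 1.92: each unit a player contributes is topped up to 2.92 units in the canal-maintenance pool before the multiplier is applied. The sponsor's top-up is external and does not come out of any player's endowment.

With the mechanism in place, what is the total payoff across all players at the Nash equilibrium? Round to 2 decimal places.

Under the mechanism each unit contributed yields 1.8 × 2.92 / 4 = 1.3140 back to its contributor per unit of net cost, which exceeds 1, making full contribution the dominant choice for everyone.
So the Nash equilibrium is full contribution by all 4; the group earns 1.8 × 2.92 × 204 = 1072.22.

1072.22 labor-hours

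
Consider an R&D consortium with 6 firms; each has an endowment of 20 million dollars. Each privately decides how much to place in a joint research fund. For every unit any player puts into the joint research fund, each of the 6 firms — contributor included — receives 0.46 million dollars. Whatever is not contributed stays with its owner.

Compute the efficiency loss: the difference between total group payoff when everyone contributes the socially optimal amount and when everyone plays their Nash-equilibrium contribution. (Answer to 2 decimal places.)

211.20 million dollars

The private return per contributed unit is 0.46 < 1, so contributing 0 is dominant for every player. At the Nash equilibrium everyone keeps their 20, and the group total is 6 × 20 = 120.
Each contributed unit returns 2.760 to the group as a whole (0.46 to each of 6 players), which exceeds 1, so the social optimum is full contribution: group total = 2.760 × 120 = 331.20.
Efficiency loss = 331.20 − 120 = 211.20.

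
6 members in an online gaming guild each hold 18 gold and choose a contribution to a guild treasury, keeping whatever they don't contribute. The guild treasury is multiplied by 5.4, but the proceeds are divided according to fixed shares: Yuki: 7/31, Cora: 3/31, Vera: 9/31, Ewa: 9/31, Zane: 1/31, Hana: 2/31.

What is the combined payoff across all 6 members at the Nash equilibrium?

345.60 gold

For player j, contributing a unit is worthwhile iff 5.4 × (j's share) ≥ 1, i.e. iff j's share is at least 0.1852.
Yuki, Vera and Ewa clear that bar, contributing 18 each; the remaining 3 contribute 0. Total contributed: 54.
The guild treasury pays out 5.4 × 54 = 291.60 in total (split across the unequal shares, but the aggregate is all that matters for the group sum).
The 3 free-riders keep 18 each, adding 54. Group total = 54 + 291.60 = 345.60.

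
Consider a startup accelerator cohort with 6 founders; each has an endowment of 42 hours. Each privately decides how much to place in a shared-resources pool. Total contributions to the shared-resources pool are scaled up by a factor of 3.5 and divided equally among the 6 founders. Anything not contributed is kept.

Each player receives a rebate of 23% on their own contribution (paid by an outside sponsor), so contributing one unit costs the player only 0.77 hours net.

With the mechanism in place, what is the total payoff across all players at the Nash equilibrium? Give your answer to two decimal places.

The effective private return is (3.5/6) / 0.77 = 0.7576, which is still under 1, so the mechanism doesn't change anyone's dominant strategy: zero contribution.
Everyone keeps their endowment and the group total is 6 × 42 = 252.

252.00 hours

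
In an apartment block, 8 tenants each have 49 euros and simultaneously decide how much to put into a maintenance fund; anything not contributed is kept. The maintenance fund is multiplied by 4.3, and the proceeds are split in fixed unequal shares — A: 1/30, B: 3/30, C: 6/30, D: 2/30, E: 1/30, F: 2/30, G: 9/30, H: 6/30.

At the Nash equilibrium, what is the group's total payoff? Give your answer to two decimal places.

553.70 euros

Player j's private return per contributed unit is 4.3 × (j's share). Contributing is weakly dominant for j when that share is at least 1/4.3 = 0.2326, and contributing 0 is dominant otherwise.
G alone (share 9/30) is above the threshold, contributing 49; the remaining 7 contribute 0. Total contributed: 49.
The maintenance fund pays out 4.3 × 49 = 210.70 in total (split across the unequal shares, but the aggregate is all that matters for the group sum).
The 7 free-riders keep 49 each, adding 343. Group total = 343 + 210.70 = 553.70.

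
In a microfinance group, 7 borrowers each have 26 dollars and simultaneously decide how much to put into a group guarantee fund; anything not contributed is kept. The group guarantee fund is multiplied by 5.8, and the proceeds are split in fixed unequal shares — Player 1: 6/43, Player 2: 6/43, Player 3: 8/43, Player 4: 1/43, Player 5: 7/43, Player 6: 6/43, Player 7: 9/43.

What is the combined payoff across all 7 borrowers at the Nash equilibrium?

For player j, contributing a unit is worthwhile iff 5.8 × (j's share) ≥ 1, i.e. iff j's share is at least 0.1724.
Player 3 and Player 7 are above the threshold, contributing 26 each; the remaining 5 contribute 0. Total contributed: 52.
The group guarantee fund pays out 5.8 × 52 = 301.60 in total (split across the unequal shares, but the aggregate is all that matters for the group sum).
The 5 free-riders keep 26 each, adding 130. Group total = 130 + 301.60 = 431.60.

431.60 dollars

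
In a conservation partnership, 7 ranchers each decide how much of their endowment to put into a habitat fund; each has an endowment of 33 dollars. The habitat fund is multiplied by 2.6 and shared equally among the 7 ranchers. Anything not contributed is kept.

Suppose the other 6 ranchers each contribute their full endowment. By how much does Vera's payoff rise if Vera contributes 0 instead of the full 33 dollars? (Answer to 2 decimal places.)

20.74 dollars

Switching from a contribution of 33 to 0 lets Vera keep an extra 33 dollars, but lowers the habitat fund by 33, which costs Vera their own share of that drop: 2.6/7 × 33 = 12.26.
Net gain = 33 − 12.26 = 20.74. The private return per contributed unit (0.3714) is below 1, so free-riding is indeed the best response regardless of what the others do.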